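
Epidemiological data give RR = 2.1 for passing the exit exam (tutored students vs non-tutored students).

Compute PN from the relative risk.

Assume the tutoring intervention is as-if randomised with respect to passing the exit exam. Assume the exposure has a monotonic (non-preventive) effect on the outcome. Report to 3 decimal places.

PN ≈ 0.524

Under exogeneity and monotonicity, PN = (RR − 1) / RR = 1 − 1/RR.
PN = (2.1 − 1) / 2.1 = 1.1 / 2.1 ≈ 0.5238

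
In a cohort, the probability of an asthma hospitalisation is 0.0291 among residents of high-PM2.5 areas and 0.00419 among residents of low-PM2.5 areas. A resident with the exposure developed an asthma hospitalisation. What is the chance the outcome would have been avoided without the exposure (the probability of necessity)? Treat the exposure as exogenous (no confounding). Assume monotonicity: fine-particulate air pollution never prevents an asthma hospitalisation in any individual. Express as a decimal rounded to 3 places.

Let p₁ = 0.0291, p₀ = 0.00419.
Under exogeneity and monotonicity, PN = (p₁ − p₀) / p₁.
PN = (0.0291 − 0.00419) / 0.0291 = 0.02491 / 0.0291 ≈ 0.8560

PN ≈ 0.856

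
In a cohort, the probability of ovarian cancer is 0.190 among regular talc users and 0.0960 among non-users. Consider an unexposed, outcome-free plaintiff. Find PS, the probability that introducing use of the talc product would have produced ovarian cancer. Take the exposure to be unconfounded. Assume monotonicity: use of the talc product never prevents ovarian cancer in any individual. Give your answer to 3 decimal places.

PS ≈ 0.104

Let p₁ = 0.19, p₀ = 0.096.
Under exogeneity and monotonicity, PS = (p₁ − p₀) / (1 − p₀).
PS = (0.19 − 0.096) / (1 − 0.096) = 0.094 / 0.904 ≈ 0.1040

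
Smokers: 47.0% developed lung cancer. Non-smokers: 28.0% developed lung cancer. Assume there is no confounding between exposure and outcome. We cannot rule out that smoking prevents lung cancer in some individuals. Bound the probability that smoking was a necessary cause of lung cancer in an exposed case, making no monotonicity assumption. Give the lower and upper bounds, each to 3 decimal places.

p₁ = 0.47, p₀ = 0.28.
Under exogeneity alone the bounds on PN are max{0,(p₁−p₀)/p₁} ≤ PN ≤ min{1,(1−p₀)/p₁}.
  lower = (p₁ − p₀)/p₁ = 0.19 / 0.47 ≈ 0.4043
  upper = min{1, (1 − p₀)/p₁} = 0.72 / 0.47 ≈ 1.5319 → capped at 1

0.404 ≤ PN ≤ 1.000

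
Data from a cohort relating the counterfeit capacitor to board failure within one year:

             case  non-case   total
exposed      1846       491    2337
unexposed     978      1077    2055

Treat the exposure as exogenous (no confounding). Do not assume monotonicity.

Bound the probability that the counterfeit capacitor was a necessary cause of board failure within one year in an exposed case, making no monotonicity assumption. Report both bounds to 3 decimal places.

0.398 ≤ PN ≤ 0.663

p₁ = P(outcome | exposed) = 1846/2337 = 0.7899
p₀ = P(outcome | unexposed) = 978/2055 = 0.47591
Under exogeneity alone the bounds on PN are max{0,(p₁−p₀)/p₁} ≤ PN ≤ min{1,(1−p₀)/p₁}.
  lower = (p₁ − p₀)/p₁ = 0.31399 / 0.7899 ≈ 0.3975
  upper = min{1, (1 − p₀)/p₁} = 0.52409 / 0.7899 ≈ 0.6635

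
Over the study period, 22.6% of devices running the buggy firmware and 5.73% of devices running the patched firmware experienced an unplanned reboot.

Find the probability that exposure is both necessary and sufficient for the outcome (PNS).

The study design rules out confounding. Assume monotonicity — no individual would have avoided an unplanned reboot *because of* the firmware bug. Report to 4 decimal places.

p₁ = 0.226, p₀ = 0.0573.
Under exogeneity and monotonicity, PNS = p₁ − p₀.
PNS = 0.226 − 0.0573 = 0.1687

PNS ≈ 0.1687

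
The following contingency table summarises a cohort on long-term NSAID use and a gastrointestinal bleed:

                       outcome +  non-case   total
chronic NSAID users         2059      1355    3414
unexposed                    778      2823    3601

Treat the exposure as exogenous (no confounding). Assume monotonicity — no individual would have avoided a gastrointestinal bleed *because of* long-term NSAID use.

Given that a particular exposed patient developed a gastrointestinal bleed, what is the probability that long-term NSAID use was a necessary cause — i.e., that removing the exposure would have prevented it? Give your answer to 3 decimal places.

PN ≈ 0.642

p₁ = P(outcome | exposed) = 2059/3414 = 0.6031
p₀ = P(outcome | unexposed) = 778/3601 = 0.21605
Under exogeneity and monotonicity, PN = (p₁ − p₀) / p₁.
PN = (0.6031 − 0.21605) / 0.6031 = 0.38705 / 0.6031 ≈ 0.6418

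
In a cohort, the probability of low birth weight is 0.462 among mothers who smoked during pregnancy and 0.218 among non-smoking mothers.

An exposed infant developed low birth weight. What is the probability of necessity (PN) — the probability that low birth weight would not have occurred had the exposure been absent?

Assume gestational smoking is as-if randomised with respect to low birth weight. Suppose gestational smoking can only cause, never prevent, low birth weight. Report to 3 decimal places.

PN ≈ 0.528

Let p₁ = 0.462, p₀ = 0.218.
Under exogeneity and monotonicity, PN = (p₁ − p₀) / p₁.
PN = (0.462 − 0.218) / 0.462 = 0.244 / 0.462 ≈ 0.5281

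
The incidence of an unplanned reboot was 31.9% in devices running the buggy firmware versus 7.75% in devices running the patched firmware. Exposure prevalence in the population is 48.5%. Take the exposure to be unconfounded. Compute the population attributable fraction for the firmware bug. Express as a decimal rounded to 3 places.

p₁ = 0.319, p₀ = 0.0775.
Overall risk P(Y=1) = π·p₁ + (1−π)·p₀ = 0.485×0.319 + 0.515×0.0775 = 0.19463.
Under exogeneity, PAF = [P(Y=1) − p₀] / P(Y=1).
PAF = (0.19463 − 0.0775) / 0.19463 ≈ 0.6018

PAF ≈ 0.602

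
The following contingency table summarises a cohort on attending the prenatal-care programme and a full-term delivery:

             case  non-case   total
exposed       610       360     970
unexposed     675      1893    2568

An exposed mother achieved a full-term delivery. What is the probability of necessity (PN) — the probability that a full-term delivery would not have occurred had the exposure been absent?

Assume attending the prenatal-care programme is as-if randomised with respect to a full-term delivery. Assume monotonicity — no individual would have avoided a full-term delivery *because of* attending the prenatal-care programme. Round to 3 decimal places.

p₁ = P(outcome | exposed) = 610/970 = 0.62887
p₀ = P(outcome | unexposed) = 675/2568 = 0.26285
Under exogeneity and monotonicity, PN = (p₁ − p₀) / p₁.
PN = (0.62887 − 0.26285) / 0.62887 = 0.36602 / 0.62887 ≈ 0.5820

PN ≈ 0.582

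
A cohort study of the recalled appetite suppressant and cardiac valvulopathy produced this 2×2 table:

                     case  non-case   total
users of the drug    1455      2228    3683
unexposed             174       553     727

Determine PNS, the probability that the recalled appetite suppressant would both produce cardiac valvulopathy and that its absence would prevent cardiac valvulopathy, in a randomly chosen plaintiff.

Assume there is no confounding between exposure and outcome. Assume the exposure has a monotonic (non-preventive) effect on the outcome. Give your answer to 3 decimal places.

p₁ = P(outcome | exposed) = 1455/3683 = 0.39506
p₀ = P(outcome | unexposed) = 174/727 = 0.23934
Under exogeneity and monotonicity, PNS = p₁ − p₀.
PNS = 0.39506 − 0.23934 = 0.15572

PNS ≈ 0.156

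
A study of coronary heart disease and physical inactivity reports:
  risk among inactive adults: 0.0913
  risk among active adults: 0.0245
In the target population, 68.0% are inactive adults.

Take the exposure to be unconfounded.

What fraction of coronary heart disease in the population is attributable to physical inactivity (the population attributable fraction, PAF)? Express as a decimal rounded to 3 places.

Let p₁ = 0.0913, p₀ = 0.0245.
Overall risk P(Y=1) = π·p₁ + (1−π)·p₀ = 0.68×0.0913 + 0.32×0.0245 = 0.069924.
Under exogeneity, PAF = [P(Y=1) − p₀] / P(Y=1).
PAF = (0.069924 − 0.0245) / 0.069924 ≈ 0.6496

PAF ≈ 0.650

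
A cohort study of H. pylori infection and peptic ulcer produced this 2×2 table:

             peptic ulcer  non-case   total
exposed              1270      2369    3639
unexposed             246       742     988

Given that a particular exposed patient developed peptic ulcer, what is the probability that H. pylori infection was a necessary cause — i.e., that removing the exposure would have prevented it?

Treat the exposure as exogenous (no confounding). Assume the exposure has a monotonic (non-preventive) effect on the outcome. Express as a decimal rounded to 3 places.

PN ≈ 0.287

p₁ = P(outcome | exposed) = 1270/3639 = 0.349
p₀ = P(outcome | unexposed) = 246/988 = 0.24899
Under exogeneity and monotonicity, PN = (p₁ − p₀) / p₁.
PN = (0.349 − 0.24899) / 0.349 = 0.10001 / 0.349 ≈ 0.2866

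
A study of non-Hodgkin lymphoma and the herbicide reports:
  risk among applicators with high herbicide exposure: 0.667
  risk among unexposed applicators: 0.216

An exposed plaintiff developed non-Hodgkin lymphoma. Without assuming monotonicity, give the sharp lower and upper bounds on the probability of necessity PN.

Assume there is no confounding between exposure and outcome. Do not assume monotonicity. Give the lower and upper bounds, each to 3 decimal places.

Let p₁ = 0.667, p₀ = 0.216.
Under exogeneity alone the bounds on PN are max{0,(p₁−p₀)/p₁} ≤ PN ≤ min{1,(1−p₀)/p₁}.
  lower = (p₁ − p₀)/p₁ = 0.451 / 0.667 ≈ 0.6762
  upper = min{1, (1 − p₀)/p₁} = 0.784 / 0.667 ≈ 1.1754 → capped at 1

0.676 ≤ PN ≤ 1.000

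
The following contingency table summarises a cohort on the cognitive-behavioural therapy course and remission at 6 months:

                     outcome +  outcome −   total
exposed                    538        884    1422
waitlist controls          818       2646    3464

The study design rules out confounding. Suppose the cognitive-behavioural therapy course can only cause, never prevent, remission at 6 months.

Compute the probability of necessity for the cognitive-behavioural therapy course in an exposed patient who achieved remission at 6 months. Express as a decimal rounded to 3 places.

PN ≈ 0.376

p₁ = P(outcome | exposed) = 538/1422 = 0.37834
p₀ = P(outcome | unexposed) = 818/3464 = 0.23614
Under exogeneity and monotonicity, PN = (p₁ − p₀) / p₁.
PN = (0.37834 − 0.23614) / 0.37834 = 0.1422 / 0.37834 ≈ 0.3758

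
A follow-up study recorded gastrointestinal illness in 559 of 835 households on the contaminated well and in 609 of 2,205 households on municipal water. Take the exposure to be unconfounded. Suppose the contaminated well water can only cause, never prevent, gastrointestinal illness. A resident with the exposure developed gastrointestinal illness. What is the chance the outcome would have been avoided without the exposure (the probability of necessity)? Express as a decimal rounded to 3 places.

PN ≈ 0.587

p₁ = P(outcome | exposed) = 559/835 = 0.66946
p₀ = P(outcome | unexposed) = 609/2205 = 0.27619
Under exogeneity and monotonicity, PN = (p₁ − p₀) / p₁.
PN = (0.66946 − 0.27619) / 0.66946 = 0.39327 / 0.66946 ≈ 0.5874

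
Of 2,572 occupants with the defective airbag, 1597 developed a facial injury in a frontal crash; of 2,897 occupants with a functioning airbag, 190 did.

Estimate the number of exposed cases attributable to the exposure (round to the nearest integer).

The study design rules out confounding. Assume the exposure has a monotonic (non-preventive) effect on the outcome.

p₁ = P(outcome | exposed) = 1597/2572 = 0.62092
p₀ = P(outcome | unexposed) = 190/2897 = 0.065585
PN = (p₁ − p₀)/p₁ = (0.62092 − 0.065585) / 0.62092 ≈ 0.89437.
Attributable cases ≈ PN × (exposed cases) = 0.89437 × 1597 ≈ 1428.32.

about 1428 cases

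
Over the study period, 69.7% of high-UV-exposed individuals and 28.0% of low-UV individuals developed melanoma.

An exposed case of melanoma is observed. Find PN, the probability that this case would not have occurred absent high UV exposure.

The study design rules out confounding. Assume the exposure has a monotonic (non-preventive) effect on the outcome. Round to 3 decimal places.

PN ≈ 0.598

p₁ = 0.697, p₀ = 0.28.
Under exogeneity and monotonicity, PN = (p₁ − p₀) / p₁.
PN = (0.697 − 0.28) / 0.697 = 0.417 / 0.697 ≈ 0.5983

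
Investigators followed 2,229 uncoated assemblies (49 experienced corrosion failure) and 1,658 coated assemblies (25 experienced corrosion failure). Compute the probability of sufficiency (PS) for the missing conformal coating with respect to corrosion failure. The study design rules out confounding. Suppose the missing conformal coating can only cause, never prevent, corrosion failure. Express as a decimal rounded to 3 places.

PS ≈ 0.007

p₁ = P(outcome | exposed) = 49/2229 = 0.021983
p₀ = P(outcome | unexposed) = 25/1658 = 0.015078
Under exogeneity and monotonicity, PS = (p₁ − p₀) / (1 − p₀).
PS = (0.021983 − 0.015078) / (1 − 0.015078) = 0.0069045 / 0.98492 ≈ 0.0070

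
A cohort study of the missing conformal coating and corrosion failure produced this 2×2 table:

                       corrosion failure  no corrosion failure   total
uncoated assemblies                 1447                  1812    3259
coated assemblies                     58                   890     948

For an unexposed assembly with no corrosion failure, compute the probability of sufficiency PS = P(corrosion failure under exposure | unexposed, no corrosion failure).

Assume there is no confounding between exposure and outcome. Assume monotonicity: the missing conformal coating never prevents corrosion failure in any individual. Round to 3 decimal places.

PS ≈ 0.408

p₁ = P(outcome | exposed) = 1447/3259 = 0.444
p₀ = P(outcome | unexposed) = 58/948 = 0.061181
Under exogeneity and monotonicity, PS = (p₁ − p₀)/(1 − p₀).
PS = (0.444 − 0.061181) / 0.93882 ≈ 0.4078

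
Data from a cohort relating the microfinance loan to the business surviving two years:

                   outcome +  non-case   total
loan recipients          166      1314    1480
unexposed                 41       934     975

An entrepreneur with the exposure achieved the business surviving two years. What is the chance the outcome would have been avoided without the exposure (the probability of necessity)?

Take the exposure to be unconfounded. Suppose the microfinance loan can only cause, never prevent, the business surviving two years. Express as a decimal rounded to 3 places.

p₁ = P(outcome | exposed) = 166/1480 = 0.11216
p₀ = P(outcome | unexposed) = 41/975 = 0.042051
Under exogeneity and monotonicity, PN = (p₁ − p₀) / p₁.
PN = (0.11216 − 0.042051) / 0.11216 = 0.070111 / 0.11216 ≈ 0.6251

PN ≈ 0.625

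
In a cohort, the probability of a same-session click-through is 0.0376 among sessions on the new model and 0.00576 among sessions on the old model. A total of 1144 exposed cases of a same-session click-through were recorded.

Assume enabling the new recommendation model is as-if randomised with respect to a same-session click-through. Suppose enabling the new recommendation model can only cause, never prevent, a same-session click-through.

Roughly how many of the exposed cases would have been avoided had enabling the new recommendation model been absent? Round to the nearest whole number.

about 969 cases

Let p₁ = 0.0376, p₀ = 0.00576.
PN = (p₁ − p₀)/p₁ = (0.0376 − 0.00576) / 0.0376 ≈ 0.84681.
Attributable cases ≈ PN × (exposed cases) = 0.84681 × 1144 ≈ 968.75.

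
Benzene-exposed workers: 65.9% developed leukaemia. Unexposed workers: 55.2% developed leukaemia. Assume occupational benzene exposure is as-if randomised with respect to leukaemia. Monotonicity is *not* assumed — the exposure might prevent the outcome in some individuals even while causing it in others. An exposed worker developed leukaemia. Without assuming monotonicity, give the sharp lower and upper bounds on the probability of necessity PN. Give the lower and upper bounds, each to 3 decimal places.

0.162 ≤ PN ≤ 0.680

p₁ = 0.659, p₀ = 0.552.
Under exogeneity alone the bounds on PN are max{0,(p₁−p₀)/p₁} ≤ PN ≤ min{1,(1−p₀)/p₁}.
  lower = (p₁ − p₀)/p₁ = 0.107 / 0.659 ≈ 0.1624
  upper = min{1, (1 − p₀)/p₁} = 0.448 / 0.659 ≈ 0.6798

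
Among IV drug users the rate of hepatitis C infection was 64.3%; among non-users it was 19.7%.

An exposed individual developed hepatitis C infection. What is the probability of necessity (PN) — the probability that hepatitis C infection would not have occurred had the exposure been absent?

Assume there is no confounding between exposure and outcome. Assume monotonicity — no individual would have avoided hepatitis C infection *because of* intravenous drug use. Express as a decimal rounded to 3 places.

PN ≈ 0.694

p₁ = 0.643, p₀ = 0.197.
Under exogeneity and monotonicity, PN = (p₁ − p₀) / p₁.
PN = (0.643 − 0.197) / 0.643 = 0.446 / 0.643 ≈ 0.6936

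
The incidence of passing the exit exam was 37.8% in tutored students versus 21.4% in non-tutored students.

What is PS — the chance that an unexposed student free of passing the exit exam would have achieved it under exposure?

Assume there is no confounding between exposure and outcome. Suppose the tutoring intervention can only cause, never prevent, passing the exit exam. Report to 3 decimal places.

p₁ = 0.378, p₀ = 0.214.
Under exogeneity and monotonicity, PS = (p₁ − p₀) / (1 − p₀).
PS = (0.378 − 0.214) / (1 − 0.214) = 0.164 / 0.786 ≈ 0.2087

PS ≈ 0.209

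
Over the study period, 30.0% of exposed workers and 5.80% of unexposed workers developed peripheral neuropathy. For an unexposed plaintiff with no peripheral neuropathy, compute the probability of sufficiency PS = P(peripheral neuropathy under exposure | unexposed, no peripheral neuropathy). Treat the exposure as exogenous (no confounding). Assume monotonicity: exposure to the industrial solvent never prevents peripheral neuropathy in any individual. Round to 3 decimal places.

PS ≈ 0.257

p₁ = 0.3, p₀ = 0.058.
Under exogeneity and monotonicity, PS = (p₁ − p₀) / (1 − p₀).
PS = (0.3 − 0.058) / (1 − 0.058) = 0.242 / 0.942 ≈ 0.2569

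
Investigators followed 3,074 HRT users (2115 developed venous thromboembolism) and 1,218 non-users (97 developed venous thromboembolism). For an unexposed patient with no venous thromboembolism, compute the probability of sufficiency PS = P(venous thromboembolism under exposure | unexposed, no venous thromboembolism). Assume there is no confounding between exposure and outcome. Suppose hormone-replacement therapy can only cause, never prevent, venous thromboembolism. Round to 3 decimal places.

PS ≈ 0.661

p₁ = P(outcome | exposed) = 2115/3074 = 0.68803
p₀ = P(outcome | unexposed) = 97/1218 = 0.079639
Under exogeneity and monotonicity, PS = (p₁ − p₀) / (1 − p₀).
PS = (0.68803 − 0.079639) / (1 − 0.079639) = 0.60839 / 0.92036 ≈ 0.6610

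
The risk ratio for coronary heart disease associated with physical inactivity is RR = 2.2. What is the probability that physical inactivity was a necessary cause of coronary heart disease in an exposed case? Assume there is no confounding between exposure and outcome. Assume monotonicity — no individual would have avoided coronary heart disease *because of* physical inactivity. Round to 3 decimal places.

Under exogeneity and monotonicity, PN = (RR − 1) / RR = 1 − 1/RR.
PN = (2.2 − 1) / 2.2 = 1.2 / 2.2 ≈ 0.5455

PN ≈ 0.545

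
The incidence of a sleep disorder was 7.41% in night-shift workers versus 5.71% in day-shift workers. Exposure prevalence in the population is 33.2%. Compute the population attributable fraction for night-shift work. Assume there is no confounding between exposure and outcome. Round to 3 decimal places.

PAF ≈ 0.090

p₁ = 0.0741, p₀ = 0.0571.
Overall risk P(Y=1) = π·p₁ + (1−π)·p₀ = 0.332×0.0741 + 0.668×0.0571 = 0.062744.
Under exogeneity, PAF = [P(Y=1) − p₀] / P(Y=1).
PAF = (0.062744 − 0.0571) / 0.062744 ≈ 0.0900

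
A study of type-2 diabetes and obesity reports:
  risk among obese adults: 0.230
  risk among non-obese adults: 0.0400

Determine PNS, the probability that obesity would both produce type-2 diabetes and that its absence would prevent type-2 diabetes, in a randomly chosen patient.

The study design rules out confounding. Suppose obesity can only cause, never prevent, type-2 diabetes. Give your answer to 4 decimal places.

Let p₁ = 0.23, p₀ = 0.04.
Under exogeneity and monotonicity, PNS = p₁ − p₀.
PNS = 0.23 − 0.04 = 0.19

PNS ≈ 0.1900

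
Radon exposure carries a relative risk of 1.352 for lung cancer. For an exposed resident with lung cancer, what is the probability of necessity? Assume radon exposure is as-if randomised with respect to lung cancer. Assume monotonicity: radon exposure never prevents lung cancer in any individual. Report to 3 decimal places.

PN ≈ 0.260

Under exogeneity and monotonicity, PN = (RR − 1) / RR = 1 − 1/RR.
PN = (1.352 − 1) / 1.352 = 0.352 / 1.352 ≈ 0.2604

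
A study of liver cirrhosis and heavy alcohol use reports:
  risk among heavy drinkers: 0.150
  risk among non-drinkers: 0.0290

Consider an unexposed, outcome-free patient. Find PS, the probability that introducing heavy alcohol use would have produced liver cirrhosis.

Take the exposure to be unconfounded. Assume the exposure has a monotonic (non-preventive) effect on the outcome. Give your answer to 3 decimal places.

Let p₁ = 0.15, p₀ = 0.029.
Under exogeneity and monotonicity, PS = (p₁ − p₀) / (1 − p₀).
PS = (0.15 − 0.029) / (1 − 0.029) = 0.121 / 0.971 ≈ 0.1246

PS ≈ 0.125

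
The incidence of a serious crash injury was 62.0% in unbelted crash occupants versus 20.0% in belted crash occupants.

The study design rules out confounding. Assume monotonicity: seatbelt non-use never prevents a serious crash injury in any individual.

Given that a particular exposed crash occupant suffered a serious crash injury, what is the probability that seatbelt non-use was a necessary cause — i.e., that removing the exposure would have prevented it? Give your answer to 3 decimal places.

PN ≈ 0.677

p₁ = 0.62, p₀ = 0.2.
Under exogeneity and monotonicity, PN = (p₁ − p₀) / p₁.
PN = (0.62 − 0.2) / 0.62 = 0.42 / 0.62 ≈ 0.6774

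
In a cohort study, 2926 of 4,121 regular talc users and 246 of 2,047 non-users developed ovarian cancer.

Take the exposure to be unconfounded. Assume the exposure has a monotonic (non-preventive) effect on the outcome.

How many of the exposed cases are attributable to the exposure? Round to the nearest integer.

about 2431 cases

p₁ = P(outcome | exposed) = 2926/4121 = 0.71002
p₀ = P(outcome | unexposed) = 246/2047 = 0.12018
PN = (p₁ − p₀)/p₁ = (0.71002 − 0.12018) / 0.71002 ≈ 0.83074.
Attributable cases ≈ PN × (exposed cases) = 0.83074 × 2926 ≈ 2430.76.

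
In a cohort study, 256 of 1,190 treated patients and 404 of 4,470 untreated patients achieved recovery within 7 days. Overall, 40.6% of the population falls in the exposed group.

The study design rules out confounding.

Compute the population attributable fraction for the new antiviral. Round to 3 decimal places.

PAF ≈ 0.359

p₁ = P(outcome | exposed) = 256/1190 = 0.21513
p₀ = P(outcome | unexposed) = 404/4470 = 0.09038
Overall risk P(Y=1) = π·p₁ + (1−π)·p₀ = 0.406×0.21513 + 0.594×0.09038 = 0.14103.
Under exogeneity, PAF = [P(Y=1) − p₀] / P(Y=1).
PAF = (0.14103 − 0.09038) / 0.14103 ≈ 0.3591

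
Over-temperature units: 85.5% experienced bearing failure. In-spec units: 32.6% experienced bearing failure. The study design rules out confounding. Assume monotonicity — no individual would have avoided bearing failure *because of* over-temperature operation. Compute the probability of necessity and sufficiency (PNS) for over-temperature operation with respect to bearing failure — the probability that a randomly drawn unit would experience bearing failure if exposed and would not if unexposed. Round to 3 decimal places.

p₁ = 0.855, p₀ = 0.326.
Under exogeneity and monotonicity, PNS = p₁ − p₀.
PNS = 0.855 − 0.326 = 0.529

PNS ≈ 0.529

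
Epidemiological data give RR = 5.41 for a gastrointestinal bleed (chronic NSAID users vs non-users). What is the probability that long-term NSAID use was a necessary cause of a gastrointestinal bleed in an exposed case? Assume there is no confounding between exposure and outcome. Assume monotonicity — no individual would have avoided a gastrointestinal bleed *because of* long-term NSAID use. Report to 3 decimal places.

PN ≈ 0.815

Under exogeneity and monotonicity, PN = (RR − 1) / RR = 1 − 1/RR.
PN = (5.41 − 1) / 5.41 = 4.41 / 5.41 ≈ 0.8152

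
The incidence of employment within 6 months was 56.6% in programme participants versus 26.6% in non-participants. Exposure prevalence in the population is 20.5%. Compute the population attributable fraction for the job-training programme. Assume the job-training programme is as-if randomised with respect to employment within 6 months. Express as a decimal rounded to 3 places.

p₁ = 0.566, p₀ = 0.266.
Overall risk P(Y=1) = π·p₁ + (1−π)·p₀ = 0.205×0.566 + 0.795×0.266 = 0.3275.
Under exogeneity, PAF = [P(Y=1) − p₀] / P(Y=1).
PAF = (0.3275 − 0.266) / 0.3275 ≈ 0.1878

PAF ≈ 0.188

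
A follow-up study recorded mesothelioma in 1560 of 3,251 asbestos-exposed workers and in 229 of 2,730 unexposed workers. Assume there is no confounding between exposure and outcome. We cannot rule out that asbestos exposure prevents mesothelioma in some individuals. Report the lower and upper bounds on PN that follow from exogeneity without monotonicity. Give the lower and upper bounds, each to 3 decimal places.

0.825 ≤ PN ≤ 1.000

p₁ = P(outcome | exposed) = 1560/3251 = 0.47985
p₀ = P(outcome | unexposed) = 229/2730 = 0.083883
Under exogeneity alone the bounds on PN are max{0,(p₁−p₀)/p₁} ≤ PN ≤ min{1,(1−p₀)/p₁}.
  lower = (p₁ − p₀)/p₁ = 0.39597 / 0.47985 ≈ 0.8252
  upper = min{1, (1 − p₀)/p₁} = 0.91612 / 0.47985 ≈ 1.9092 → capped at 1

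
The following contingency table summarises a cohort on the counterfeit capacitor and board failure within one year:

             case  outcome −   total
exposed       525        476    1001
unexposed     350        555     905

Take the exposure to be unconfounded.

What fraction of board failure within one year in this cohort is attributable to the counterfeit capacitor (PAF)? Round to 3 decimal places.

p₁ = P(outcome | exposed) = 525/1001 = 0.52448
p₀ = P(outcome | unexposed) = 350/905 = 0.38674
Exposure prevalence π = 1001/1906 = 0.52518; overall risk P(Y=1) = 0.45908.
Under exogeneity, PAF = [P(Y=1) − p₀]/P(Y=1).
PAF = (0.45908 − 0.38674) / 0.45908 ≈ 0.1576

PAF ≈ 0.158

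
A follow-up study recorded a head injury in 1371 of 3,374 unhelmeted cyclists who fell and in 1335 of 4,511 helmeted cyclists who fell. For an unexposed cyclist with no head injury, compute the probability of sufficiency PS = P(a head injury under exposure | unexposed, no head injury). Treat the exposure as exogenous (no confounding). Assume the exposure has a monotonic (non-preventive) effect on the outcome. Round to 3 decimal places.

PS ≈ 0.157

p₁ = P(outcome | exposed) = 1371/3374 = 0.40634
p₀ = P(outcome | unexposed) = 1335/4511 = 0.29594
Under exogeneity and monotonicity, PS = (p₁ − p₀) / (1 − p₀).
PS = (0.40634 − 0.29594) / (1 − 0.29594) = 0.1104 / 0.70406 ≈ 0.1568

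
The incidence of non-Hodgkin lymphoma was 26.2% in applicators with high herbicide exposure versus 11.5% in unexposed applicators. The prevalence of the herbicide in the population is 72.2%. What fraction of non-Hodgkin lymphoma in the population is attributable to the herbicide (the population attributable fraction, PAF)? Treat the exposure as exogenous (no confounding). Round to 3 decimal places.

PAF ≈ 0.480

p₁ = 0.262, p₀ = 0.115.
Overall risk P(Y=1) = π·p₁ + (1−π)·p₀ = 0.722×0.262 + 0.278×0.115 = 0.22113.
Under exogeneity, PAF = [P(Y=1) − p₀] / P(Y=1).
PAF = (0.22113 − 0.115) / 0.22113 ≈ 0.4800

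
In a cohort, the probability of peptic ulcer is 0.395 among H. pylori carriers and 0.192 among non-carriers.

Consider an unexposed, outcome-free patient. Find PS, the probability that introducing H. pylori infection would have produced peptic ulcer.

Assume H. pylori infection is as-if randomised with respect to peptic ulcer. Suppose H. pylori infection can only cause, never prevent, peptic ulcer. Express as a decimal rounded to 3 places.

Let p₁ = 0.395, p₀ = 0.192.
Under exogeneity and monotonicity, PS = (p₁ − p₀) / (1 − p₀).
PS = (0.395 − 0.192) / (1 − 0.192) = 0.203 / 0.808 ≈ 0.2512

PS ≈ 0.251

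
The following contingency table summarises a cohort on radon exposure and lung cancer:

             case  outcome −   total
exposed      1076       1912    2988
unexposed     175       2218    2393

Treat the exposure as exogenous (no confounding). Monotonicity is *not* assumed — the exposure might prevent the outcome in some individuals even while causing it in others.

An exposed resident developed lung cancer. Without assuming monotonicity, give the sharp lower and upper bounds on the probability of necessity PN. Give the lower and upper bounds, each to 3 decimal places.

p₁ = P(outcome | exposed) = 1076/2988 = 0.36011
p₀ = P(outcome | unexposed) = 175/2393 = 0.07313
Under exogeneity alone the bounds on PN are max{0,(p₁−p₀)/p₁} ≤ PN ≤ min{1,(1−p₀)/p₁}.
  lower = (p₁ − p₀)/p₁ = 0.28698 / 0.36011 ≈ 0.7969
  upper = min{1, (1 − p₀)/p₁} = 0.92687 / 0.36011 ≈ 2.5739 → capped at 1

0.797 ≤ PN ≤ 1.000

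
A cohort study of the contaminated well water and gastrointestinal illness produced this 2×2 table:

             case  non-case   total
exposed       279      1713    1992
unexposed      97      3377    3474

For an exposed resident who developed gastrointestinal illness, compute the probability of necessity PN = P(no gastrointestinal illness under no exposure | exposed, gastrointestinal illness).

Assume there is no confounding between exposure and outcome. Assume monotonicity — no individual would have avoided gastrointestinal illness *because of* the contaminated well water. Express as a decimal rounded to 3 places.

p₁ = P(outcome | exposed) = 279/1992 = 0.14006
p₀ = P(outcome | unexposed) = 97/3474 = 0.027922
Under exogeneity and monotonicity, PN = (p₁ − p₀) / p₁.
PN = (0.14006 − 0.027922) / 0.14006 = 0.11214 / 0.14006 ≈ 0.8006

PN ≈ 0.801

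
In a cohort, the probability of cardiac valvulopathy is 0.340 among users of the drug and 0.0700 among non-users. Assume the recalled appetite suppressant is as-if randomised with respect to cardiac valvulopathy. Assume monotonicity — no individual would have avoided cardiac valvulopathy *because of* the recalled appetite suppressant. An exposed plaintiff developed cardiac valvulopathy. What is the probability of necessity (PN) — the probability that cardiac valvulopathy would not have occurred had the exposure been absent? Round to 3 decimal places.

Let p₁ = 0.34, p₀ = 0.07.
Under exogeneity and monotonicity, PN = (p₁ − p₀) / p₁.
PN = (0.34 − 0.07) / 0.34 = 0.27 / 0.34 ≈ 0.7941

PN ≈ 0.794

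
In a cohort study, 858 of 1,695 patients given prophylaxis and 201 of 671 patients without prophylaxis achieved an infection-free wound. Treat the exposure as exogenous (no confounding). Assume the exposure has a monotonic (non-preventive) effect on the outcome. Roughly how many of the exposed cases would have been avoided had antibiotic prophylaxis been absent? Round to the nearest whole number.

about 350 cases

p₁ = P(outcome | exposed) = 858/1695 = 0.50619
p₀ = P(outcome | unexposed) = 201/671 = 0.29955
PN = (p₁ − p₀)/p₁ = (0.50619 − 0.29955) / 0.50619 ≈ 0.40823.
Attributable cases ≈ PN × (exposed cases) = 0.40823 × 858 ≈ 350.26.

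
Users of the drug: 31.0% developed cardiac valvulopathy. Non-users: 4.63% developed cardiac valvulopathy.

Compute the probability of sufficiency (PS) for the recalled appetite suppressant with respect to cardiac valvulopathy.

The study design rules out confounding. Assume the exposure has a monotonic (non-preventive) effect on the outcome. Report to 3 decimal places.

PS ≈ 0.277

p₁ = 0.31, p₀ = 0.0463.
Under exogeneity and monotonicity, PS = (p₁ − p₀) / (1 − p₀).
PS = (0.31 − 0.0463) / (1 − 0.0463) = 0.2637 / 0.9537 ≈ 0.2765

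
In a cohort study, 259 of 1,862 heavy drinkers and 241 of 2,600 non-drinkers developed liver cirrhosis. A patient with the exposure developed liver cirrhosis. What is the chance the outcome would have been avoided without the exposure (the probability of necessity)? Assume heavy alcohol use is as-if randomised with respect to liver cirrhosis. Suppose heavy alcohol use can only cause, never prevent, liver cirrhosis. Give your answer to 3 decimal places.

PN ≈ 0.334

p₁ = P(outcome | exposed) = 259/1862 = 0.1391
p₀ = P(outcome | unexposed) = 241/2600 = 0.092692
Under exogeneity and monotonicity, PN = (p₁ − p₀) / p₁.
PN = (0.1391 − 0.092692) / 0.1391 = 0.046405 / 0.1391 ≈ 0.3336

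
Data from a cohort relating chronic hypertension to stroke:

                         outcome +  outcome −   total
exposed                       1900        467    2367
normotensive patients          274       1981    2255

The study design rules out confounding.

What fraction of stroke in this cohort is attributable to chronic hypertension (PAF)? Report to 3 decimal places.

PAF ≈ 0.742

p₁ = P(outcome | exposed) = 1900/2367 = 0.8027
p₀ = P(outcome | unexposed) = 274/2255 = 0.12151
Exposure prevalence π = 2367/4622 = 0.51212; overall risk P(Y=1) = 0.47036.
Under exogeneity, PAF = [P(Y=1) − p₀]/P(Y=1).
PAF = (0.47036 − 0.12151) / 0.47036 ≈ 0.7417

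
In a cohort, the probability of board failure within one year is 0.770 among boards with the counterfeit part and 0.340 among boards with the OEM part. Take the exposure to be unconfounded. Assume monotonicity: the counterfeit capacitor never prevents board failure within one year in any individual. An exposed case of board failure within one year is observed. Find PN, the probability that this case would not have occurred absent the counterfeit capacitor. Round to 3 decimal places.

PN ≈ 0.558

Let p₁ = 0.77, p₀ = 0.34.
Under exogeneity and monotonicity, PN = (p₁ − p₀) / p₁.
PN = (0.77 − 0.34) / 0.77 = 0.43 / 0.77 ≈ 0.5584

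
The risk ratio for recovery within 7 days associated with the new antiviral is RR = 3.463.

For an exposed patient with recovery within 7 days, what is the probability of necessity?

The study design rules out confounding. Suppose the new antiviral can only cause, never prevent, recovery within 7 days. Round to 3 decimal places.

Under exogeneity and monotonicity, PN = (RR − 1) / RR = 1 − 1/RR.
PN = (3.463 − 1) / 3.463 = 2.463 / 3.463 ≈ 0.7112

PN ≈ 0.711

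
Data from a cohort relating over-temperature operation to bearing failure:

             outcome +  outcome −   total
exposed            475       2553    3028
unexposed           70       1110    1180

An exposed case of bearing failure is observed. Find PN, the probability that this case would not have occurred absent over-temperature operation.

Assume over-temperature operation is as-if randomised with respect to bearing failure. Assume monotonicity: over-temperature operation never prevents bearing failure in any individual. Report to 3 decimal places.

p₁ = P(outcome | exposed) = 475/3028 = 0.15687
p₀ = P(outcome | unexposed) = 70/1180 = 0.059322
Under exogeneity and monotonicity, PN = (p₁ − p₀)/p₁.
PN = (0.15687 − 0.059322) / 0.15687 ≈ 0.6218

PN ≈ 0.622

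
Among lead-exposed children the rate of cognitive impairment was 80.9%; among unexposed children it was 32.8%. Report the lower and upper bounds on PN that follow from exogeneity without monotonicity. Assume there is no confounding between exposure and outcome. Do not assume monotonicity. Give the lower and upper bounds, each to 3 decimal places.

p₁ = 0.809, p₀ = 0.328.
Under exogeneity alone the bounds on PN are max{0,(p₁−p₀)/p₁} ≤ PN ≤ min{1,(1−p₀)/p₁}.
  lower = (p₁ − p₀)/p₁ = 0.481 / 0.809 ≈ 0.5946
  upper = min{1, (1 − p₀)/p₁} = 0.672 / 0.809 ≈ 0.8307

0.595 ≤ PN ≤ 0.831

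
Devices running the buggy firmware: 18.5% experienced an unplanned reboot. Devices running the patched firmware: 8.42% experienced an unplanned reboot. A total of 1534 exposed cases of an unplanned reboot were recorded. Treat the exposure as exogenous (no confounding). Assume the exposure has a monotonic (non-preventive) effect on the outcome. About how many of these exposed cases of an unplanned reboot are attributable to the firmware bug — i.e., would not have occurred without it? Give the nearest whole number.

about 836 cases

p₁ = 0.185, p₀ = 0.0842.
PN = (p₁ − p₀)/p₁ = (0.185 − 0.0842) / 0.185 ≈ 0.54486.
Attributable cases ≈ PN × (exposed cases) = 0.54486 × 1534 ≈ 835.82.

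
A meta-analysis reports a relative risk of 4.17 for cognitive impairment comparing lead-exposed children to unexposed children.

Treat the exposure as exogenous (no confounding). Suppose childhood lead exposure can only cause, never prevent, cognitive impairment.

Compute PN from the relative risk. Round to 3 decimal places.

PN ≈ 0.760

Under exogeneity and monotonicity, PN = (RR − 1) / RR = 1 − 1/RR.
PN = (4.17 − 1) / 4.17 = 3.17 / 4.17 ≈ 0.7602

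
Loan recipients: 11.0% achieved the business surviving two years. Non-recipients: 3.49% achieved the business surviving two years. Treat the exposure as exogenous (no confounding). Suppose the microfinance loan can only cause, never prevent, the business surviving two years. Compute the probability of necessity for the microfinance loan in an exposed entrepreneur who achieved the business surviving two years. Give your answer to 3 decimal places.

p₁ = 0.11, p₀ = 0.0349.
Under exogeneity and monotonicity, PN = (p₁ − p₀) / p₁.
PN = (0.11 − 0.0349) / 0.11 = 0.0751 / 0.11 ≈ 0.6827

PN ≈ 0.683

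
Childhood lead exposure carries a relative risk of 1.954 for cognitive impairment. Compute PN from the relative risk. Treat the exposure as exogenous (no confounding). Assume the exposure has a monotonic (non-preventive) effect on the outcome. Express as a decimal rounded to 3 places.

PN ≈ 0.488

Under exogeneity and monotonicity, PN = (RR − 1) / RR = 1 − 1/RR.
PN = (1.954 − 1) / 1.954 = 0.954 / 1.954 ≈ 0.4882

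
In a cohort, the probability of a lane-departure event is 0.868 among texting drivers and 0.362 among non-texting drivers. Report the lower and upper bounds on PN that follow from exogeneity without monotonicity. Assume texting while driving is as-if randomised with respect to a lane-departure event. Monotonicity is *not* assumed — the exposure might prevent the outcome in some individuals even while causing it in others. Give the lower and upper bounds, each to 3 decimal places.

0.583 ≤ PN ≤ 0.735

Let p₁ = 0.868, p₀ = 0.362.
Under exogeneity alone the bounds on PN are max{0,(p₁−p₀)/p₁} ≤ PN ≤ min{1,(1−p₀)/p₁}.
  lower = (p₁ − p₀)/p₁ = 0.506 / 0.868 ≈ 0.5829
  upper = min{1, (1 − p₀)/p₁} = 0.638 / 0.868 ≈ 0.7350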